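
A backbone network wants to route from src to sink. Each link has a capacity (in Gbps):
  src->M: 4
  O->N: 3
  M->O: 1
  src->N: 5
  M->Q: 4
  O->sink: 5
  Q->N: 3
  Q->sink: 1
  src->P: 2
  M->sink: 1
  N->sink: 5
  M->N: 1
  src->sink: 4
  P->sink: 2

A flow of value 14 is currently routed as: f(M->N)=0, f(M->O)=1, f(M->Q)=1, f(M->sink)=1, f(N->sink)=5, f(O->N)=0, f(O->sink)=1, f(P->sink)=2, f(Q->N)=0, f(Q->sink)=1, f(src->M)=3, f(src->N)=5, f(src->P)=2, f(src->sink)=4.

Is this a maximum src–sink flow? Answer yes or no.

Yes

Residual reachable from src: {M, N, Q, src}; sink is not reachable.
Saturated cut: src->P, src->sink, M->O, M->sink, Q->sink, N->sink with total capacity 14 = current flow value. Flow is maximum.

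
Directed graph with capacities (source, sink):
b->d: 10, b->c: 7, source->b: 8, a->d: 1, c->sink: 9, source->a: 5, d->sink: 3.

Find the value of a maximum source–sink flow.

9

Augment source->a->d->sink: bottleneck 1. Total 1.
Augment source->b->d->sink: bottleneck 2. Total 3.
Augment source->b->c->sink: bottleneck 6. Total 9.
No augmenting path remains in the residual graph.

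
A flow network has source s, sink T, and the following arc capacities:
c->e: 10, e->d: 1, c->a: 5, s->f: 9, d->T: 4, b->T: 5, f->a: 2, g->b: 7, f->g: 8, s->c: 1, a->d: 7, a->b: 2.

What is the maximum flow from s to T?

Augment s->f->g->b->T: bottleneck 5. Total 5.
Augment s->f->a->d->T: bottleneck 2. Total 7.
Augment s->c->a->d->T: bottleneck 1. Total 8.
No augmenting path remains in the residual graph.

8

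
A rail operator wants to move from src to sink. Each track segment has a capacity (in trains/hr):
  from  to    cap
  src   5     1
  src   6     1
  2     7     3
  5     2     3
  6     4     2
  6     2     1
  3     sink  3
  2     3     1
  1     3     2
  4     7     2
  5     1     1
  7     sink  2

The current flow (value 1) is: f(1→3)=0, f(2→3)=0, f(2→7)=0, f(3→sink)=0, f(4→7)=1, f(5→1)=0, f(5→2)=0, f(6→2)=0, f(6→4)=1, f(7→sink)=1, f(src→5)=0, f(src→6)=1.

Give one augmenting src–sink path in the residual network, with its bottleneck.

Residual along src→5→2→7→sink: src→5: 1, 5→2: 3, 2→7: 3, 7→sink: 1.
Bottleneck = min = 1.

src→5→2→7→sink, bottleneck 1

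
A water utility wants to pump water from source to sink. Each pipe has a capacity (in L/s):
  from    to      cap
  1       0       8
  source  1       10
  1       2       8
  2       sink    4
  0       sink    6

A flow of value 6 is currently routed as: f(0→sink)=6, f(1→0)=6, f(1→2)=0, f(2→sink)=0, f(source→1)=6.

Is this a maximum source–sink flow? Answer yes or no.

Residual path source→1→2→sink has bottleneck 4 > 0.
Pushing 4 along it raises the flow to 10, so the given flow is not maximum.

No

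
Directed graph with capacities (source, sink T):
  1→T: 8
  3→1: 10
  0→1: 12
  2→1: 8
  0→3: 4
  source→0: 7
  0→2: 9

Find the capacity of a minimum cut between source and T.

7

Max flow = 7 (via 1 augmenting path).
In the residual at optimum, the set reachable from source is {source}.
Cut edges: source→0 (cap 7). Sum = 7.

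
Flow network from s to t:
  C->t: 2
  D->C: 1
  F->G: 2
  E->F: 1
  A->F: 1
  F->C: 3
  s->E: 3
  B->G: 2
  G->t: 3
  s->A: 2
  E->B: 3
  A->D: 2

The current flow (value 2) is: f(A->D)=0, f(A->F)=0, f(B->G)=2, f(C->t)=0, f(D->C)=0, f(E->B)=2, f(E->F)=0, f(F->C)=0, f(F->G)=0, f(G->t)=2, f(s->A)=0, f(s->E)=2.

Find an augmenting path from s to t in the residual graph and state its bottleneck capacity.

s->E->F->G->t, bottleneck 1

Residual along s->E->F->G->t: s->E: 1, E->F: 1, F->G: 2, G->t: 1.
Bottleneck = min = 1.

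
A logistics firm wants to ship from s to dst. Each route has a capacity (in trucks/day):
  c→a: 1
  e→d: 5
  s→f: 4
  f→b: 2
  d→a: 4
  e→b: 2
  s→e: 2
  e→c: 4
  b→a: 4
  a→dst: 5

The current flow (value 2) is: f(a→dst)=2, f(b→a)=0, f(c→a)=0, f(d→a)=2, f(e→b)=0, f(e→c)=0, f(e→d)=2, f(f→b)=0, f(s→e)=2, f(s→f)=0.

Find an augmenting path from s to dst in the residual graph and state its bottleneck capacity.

Residual along s→f→b→a→dst: s→f: 4, f→b: 2, b→a: 4, a→dst: 3.
Bottleneck = min = 2.

s→f→b→a→dst, bottleneck 2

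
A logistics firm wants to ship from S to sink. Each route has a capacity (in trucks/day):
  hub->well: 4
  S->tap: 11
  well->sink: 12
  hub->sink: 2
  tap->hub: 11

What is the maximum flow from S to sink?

Augment S->tap->hub->sink: bottleneck 2. Total 2.
Augment S->tap->hub->well->sink: bottleneck 4. Total 6.
No augmenting path remains in the residual graph.

6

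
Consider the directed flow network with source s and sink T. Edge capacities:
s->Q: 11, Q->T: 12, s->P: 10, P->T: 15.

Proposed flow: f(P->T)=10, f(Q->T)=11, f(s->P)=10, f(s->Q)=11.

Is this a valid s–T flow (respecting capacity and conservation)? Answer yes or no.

Every edge has 0 ≤ f(e) ≤ cap(e).
At each intermediate node, inflow equals outflow.

Yes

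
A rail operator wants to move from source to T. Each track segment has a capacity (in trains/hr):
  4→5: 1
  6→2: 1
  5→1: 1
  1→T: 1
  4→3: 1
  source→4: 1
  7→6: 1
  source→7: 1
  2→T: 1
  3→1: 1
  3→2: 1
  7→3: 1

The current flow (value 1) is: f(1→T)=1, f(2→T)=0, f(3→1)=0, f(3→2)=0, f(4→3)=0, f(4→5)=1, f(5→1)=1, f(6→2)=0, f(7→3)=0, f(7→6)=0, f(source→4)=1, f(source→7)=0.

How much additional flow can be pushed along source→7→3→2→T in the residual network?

Residual capacities along the path: source→7: 1, 7→3: 1, 3→2: 1, 2→T: 1.
Minimum is 1.

1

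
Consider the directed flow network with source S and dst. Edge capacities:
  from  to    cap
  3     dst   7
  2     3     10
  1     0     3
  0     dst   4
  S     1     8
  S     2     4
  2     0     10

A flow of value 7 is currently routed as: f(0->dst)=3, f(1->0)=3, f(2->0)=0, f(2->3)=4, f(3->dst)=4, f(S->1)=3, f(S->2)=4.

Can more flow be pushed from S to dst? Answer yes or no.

No

Residual reachable from S: {1, S}; dst is not reachable.
Saturated cut: S->2, 1->0 with total capacity 7 = current flow value. Flow is maximum.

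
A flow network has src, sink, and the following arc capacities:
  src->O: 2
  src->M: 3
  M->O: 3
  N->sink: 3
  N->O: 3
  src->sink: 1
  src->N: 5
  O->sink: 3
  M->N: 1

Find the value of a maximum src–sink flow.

Augment src->sink: bottleneck 1. Total 1.
Augment src->N->sink: bottleneck 3. Total 4.
Augment src->O->sink: bottleneck 2. Total 6.
Augment src->M->O->sink: bottleneck 1. Total 7.
No augmenting path remains in the residual graph.

7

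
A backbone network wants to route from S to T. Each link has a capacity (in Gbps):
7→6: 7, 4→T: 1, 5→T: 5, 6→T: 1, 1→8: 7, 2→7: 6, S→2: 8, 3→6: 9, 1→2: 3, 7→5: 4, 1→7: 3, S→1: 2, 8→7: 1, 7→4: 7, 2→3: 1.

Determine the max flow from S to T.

6

Augment S→1→7→5→T: bottleneck 2. Total 2.
Augment S→2→7→5→T: bottleneck 2. Total 4.
Augment S→2→7→6→T: bottleneck 1. Total 5.
Augment S→2→7→4→T: bottleneck 1. Total 6.
No augmenting path remains in the residual graph.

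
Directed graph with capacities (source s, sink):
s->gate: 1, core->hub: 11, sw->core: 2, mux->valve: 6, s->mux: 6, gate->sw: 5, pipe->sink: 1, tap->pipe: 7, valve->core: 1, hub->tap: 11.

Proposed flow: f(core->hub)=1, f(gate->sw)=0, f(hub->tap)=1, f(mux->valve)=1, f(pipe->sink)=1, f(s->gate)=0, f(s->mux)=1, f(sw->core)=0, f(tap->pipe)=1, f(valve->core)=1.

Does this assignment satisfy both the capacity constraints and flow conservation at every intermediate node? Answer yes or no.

Every edge has 0 ≤ f(e) ≤ cap(e).
At each intermediate node, inflow equals outflow.

Yes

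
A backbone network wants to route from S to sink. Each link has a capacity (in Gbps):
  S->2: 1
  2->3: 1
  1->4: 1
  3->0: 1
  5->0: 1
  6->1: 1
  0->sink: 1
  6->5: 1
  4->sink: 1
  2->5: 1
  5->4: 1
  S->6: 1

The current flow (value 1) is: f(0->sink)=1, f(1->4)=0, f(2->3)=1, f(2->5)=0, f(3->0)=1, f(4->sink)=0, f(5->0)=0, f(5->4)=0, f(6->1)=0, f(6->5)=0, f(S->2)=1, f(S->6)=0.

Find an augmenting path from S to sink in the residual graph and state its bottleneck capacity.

Residual along S->6->5->4->sink: S->6: 1, 6->5: 1, 5->4: 1, 4->sink: 1.
Bottleneck = min = 1.

S->6->5->4->sink, bottleneck 1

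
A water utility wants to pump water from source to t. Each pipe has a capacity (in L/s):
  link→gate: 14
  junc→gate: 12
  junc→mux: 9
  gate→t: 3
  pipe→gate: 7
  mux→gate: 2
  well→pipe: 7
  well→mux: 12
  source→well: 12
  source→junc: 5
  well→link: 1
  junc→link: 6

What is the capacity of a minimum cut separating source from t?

Max flow = 3 (via 1 augmenting path).
In the residual at optimum, the set reachable from source is {gate, junc, link, mux, pipe, source, well}.
Cut edges: gate→t (cap 3). Sum = 3.

3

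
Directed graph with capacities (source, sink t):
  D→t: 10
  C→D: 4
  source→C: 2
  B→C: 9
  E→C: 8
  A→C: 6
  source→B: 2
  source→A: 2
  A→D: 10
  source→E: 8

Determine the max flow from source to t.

6

Augment source→A→D→t: bottleneck 2. Total 2.
Augment source→C→D→t: bottleneck 2. Total 4.
Augment source→B→C→D→t: bottleneck 2. Total 6.
No augmenting path remains in the residual graph.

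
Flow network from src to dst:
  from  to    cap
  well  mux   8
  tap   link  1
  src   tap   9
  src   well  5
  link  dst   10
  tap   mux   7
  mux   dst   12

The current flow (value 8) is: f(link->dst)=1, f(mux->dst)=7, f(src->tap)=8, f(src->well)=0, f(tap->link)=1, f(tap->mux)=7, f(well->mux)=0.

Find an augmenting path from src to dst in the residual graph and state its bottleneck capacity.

Residual along src->well->mux->dst: src->well: 5, well->mux: 8, mux->dst: 5.
Bottleneck = min = 5.

src->well->mux->dst, bottleneck 5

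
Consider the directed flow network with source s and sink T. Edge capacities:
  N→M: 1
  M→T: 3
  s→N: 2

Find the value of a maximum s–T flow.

Augment s→N→M→T: bottleneck 1. Total 1.
No augmenting path remains in the residual graph.

1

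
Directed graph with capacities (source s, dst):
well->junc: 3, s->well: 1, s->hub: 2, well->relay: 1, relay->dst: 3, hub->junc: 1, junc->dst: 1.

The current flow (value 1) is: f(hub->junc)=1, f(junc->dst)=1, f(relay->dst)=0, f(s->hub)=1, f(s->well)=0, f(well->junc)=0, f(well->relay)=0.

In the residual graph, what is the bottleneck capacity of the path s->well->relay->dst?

Residual capacities along the path: s->well: 1, well->relay: 1, relay->dst: 3.
Minimum is 1.

1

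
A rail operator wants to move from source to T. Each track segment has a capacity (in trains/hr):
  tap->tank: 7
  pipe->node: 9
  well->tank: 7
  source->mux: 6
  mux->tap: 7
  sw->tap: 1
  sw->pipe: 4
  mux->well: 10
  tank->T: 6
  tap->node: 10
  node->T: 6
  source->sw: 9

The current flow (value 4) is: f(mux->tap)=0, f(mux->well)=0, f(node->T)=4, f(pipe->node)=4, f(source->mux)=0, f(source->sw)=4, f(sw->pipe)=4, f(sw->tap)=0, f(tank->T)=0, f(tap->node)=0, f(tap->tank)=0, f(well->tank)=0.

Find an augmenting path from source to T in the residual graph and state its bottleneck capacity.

source->sw->tap->node->T, bottleneck 1

Residual along source->sw->tap->node->T: source->sw: 5, sw->tap: 1, tap->node: 10, node->T: 2.
Bottleneck = min = 1.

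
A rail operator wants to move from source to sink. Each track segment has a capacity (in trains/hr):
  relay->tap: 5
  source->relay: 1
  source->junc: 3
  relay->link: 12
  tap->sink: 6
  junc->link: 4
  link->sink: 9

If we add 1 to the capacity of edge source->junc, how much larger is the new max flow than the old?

Original max flow = 4.
After raising cap(source->junc), augmenting paths through that edge carry 1 more unit.
New max flow = 5. Increase = 1.

1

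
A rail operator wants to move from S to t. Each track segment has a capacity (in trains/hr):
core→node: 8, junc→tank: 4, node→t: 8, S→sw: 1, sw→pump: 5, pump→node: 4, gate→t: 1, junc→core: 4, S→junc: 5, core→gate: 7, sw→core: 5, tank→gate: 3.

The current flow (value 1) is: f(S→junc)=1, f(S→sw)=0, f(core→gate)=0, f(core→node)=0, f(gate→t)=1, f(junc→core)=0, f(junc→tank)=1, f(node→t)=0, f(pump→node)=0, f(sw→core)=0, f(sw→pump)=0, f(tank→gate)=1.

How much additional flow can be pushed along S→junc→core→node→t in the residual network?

4

Residual capacities along the path: S→junc: 4, junc→core: 4, core→node: 8, node→t: 8.
Minimum is 4.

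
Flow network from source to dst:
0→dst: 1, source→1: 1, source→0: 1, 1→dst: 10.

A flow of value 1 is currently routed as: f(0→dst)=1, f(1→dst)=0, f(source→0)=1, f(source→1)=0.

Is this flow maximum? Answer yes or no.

Residual path source→1→dst has bottleneck 1 > 0.
Pushing 1 along it raises the flow to 2, so the given flow is not maximum.

No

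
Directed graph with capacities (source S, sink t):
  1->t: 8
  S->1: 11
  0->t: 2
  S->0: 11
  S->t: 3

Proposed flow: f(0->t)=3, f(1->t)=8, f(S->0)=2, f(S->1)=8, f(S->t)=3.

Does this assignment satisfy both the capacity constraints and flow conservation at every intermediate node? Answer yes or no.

No

Capacity violated on 0->t: flow 3 > capacity 2.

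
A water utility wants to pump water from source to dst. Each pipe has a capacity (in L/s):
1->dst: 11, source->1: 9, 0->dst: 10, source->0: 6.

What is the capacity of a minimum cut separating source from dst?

15

Max flow = 15 (via 2 augmenting paths).
In the residual at optimum, the set reachable from source is {source}.
Cut edges: source->0 (cap 6), source->1 (cap 9). Sum = 15.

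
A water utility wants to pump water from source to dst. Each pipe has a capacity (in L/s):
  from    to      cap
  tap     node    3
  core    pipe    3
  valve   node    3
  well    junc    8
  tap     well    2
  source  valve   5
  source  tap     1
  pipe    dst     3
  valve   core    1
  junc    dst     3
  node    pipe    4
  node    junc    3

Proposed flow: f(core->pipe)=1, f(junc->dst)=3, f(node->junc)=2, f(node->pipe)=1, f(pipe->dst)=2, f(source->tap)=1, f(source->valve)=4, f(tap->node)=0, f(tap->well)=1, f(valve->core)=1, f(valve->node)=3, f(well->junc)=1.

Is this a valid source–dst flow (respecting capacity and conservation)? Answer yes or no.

Every edge has 0 ≤ f(e) ≤ cap(e).
At each intermediate node, inflow equals outflow.

Yes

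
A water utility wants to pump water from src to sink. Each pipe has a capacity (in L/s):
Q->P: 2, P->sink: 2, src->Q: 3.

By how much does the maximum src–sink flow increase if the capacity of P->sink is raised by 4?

0

Original max flow = 2.
Edge P->sink does not cross the min cut (source side {Q, src}), so extra capacity there cannot help.
New max flow = 2. Increase = 0.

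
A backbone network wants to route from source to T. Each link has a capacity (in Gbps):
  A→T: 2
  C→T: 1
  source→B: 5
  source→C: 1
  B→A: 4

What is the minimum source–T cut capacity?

3

Max flow = 3 (via 2 augmenting paths).
In the residual at optimum, the set reachable from source is {A, B, source}.
Cut edges: source→C (cap 1), A→T (cap 2). Sum = 3.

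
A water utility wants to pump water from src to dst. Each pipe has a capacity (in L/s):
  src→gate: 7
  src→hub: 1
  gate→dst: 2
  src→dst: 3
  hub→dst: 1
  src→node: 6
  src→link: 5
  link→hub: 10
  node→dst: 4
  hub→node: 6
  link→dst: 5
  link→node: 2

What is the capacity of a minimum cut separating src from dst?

Max flow = 15 (via 5 augmenting paths).
In the residual at optimum, the set reachable from src is {gate, node, src}.
Cut edges: src→link (cap 5), src→hub (cap 1), src→dst (cap 3), gate→dst (cap 2), node→dst (cap 4). Sum = 15.

15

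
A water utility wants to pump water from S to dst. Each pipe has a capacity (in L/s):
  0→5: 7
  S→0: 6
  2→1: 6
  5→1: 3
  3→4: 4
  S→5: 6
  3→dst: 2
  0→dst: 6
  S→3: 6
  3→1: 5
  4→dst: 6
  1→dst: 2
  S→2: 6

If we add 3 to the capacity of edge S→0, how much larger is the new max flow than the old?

Original max flow = 14.
Even with extra capacity on S→0, another cut of capacity 14 remains binding.
New max flow = 14. Increase = 0.

0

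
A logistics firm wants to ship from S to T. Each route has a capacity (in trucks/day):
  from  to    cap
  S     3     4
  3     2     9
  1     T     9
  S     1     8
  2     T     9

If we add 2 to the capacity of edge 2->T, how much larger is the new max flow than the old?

0

Original max flow = 12.
Edge 2->T does not cross the min cut (source side {S}), so extra capacity there cannot help.
New max flow = 12. Increase = 0.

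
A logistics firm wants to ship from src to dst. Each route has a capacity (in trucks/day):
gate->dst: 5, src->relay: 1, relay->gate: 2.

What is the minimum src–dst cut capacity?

Max flow = 1 (via 1 augmenting path).
In the residual at optimum, the set reachable from src is {src}.
Cut edges: src->relay (cap 1). Sum = 1.

1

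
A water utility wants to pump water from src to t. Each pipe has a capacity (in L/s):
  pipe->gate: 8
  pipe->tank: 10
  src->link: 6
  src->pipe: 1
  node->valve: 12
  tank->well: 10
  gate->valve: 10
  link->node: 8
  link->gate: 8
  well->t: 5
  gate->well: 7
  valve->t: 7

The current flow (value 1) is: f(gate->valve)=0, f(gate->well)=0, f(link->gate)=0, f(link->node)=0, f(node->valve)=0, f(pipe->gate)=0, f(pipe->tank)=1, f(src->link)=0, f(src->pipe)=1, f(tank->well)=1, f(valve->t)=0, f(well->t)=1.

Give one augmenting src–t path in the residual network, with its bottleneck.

Residual along src->link->gate->well->t: src->link: 6, link->gate: 8, gate->well: 7, well->t: 4.
Bottleneck = min = 4.

src->link->gate->well->t, bottleneck 4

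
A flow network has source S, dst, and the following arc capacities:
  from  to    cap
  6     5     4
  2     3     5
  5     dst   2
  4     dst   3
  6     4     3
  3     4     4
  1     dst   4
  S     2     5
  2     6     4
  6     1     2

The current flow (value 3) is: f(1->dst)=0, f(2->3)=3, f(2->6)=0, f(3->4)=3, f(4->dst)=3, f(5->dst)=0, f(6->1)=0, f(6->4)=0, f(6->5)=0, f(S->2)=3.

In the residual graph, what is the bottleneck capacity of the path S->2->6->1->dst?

Residual capacities along the path: S->2: 2, 2->6: 4, 6->1: 2, 1->dst: 4.
Minimum is 2.

2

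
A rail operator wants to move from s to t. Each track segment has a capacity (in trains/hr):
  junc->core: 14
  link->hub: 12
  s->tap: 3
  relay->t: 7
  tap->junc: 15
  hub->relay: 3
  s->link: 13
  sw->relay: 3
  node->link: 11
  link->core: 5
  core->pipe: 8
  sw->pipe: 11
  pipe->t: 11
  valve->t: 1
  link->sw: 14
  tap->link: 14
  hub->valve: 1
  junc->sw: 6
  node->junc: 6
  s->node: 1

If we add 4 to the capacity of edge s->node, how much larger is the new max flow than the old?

1

Original max flow = 17.
After raising cap(s->node), augmenting paths through that edge carry 1 more unit.
New max flow = 18. Increase = 1.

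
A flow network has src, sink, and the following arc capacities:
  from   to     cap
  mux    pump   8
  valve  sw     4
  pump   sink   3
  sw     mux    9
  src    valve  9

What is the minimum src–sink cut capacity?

3

Max flow = 3 (via 1 augmenting path).
In the residual at optimum, the set reachable from src is {mux, pump, src, sw, valve}.
Cut edges: pump→sink (cap 3). Sum = 3.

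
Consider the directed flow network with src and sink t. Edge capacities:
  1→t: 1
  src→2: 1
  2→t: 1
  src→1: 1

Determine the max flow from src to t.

Augment src→1→t: bottleneck 1. Total 1.
Augment src→2→t: bottleneck 1. Total 2.
No augmenting path remains in the residual graph.

2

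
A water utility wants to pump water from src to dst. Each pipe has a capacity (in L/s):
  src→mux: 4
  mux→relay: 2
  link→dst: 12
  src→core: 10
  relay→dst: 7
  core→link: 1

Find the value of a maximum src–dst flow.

3

Augment src→core→link→dst: bottleneck 1. Total 1.
Augment src→mux→relay→dst: bottleneck 2. Total 3.
No augmenting path remains in the residual graph.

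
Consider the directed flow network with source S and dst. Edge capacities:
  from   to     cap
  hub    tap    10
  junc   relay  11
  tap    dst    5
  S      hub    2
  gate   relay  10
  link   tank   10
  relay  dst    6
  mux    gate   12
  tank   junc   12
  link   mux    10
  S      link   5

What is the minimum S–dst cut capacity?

7

Max flow = 7 (via 2 augmenting paths).
In the residual at optimum, the set reachable from S is {S}.
Cut edges: S→hub (cap 2), S→link (cap 5). Sum = 7.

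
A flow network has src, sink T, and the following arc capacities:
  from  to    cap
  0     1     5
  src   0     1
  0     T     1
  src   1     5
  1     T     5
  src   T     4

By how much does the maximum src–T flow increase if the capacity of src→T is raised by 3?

Original max flow = 10.
After raising cap(src→T), augmenting paths through that edge carry 3 more units.
New max flow = 13. Increase = 3.

3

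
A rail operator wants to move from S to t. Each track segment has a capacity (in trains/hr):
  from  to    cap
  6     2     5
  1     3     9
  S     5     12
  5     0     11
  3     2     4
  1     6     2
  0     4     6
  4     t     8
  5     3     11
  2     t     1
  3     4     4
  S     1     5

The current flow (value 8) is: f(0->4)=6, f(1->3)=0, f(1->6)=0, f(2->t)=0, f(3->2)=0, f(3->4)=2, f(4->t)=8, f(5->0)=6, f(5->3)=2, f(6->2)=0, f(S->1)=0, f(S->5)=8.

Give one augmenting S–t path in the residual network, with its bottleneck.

S->5->3->2->t, bottleneck 1

Residual along S->5->3->2->t: S->5: 4, 5->3: 9, 3->2: 4, 2->t: 1.
Bottleneck = min = 1.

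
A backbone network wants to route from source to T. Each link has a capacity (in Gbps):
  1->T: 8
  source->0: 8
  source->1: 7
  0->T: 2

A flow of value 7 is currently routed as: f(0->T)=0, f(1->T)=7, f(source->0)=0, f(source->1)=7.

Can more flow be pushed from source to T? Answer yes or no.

Residual path source->0->T has bottleneck 2 > 0.
Pushing 2 along it raises the flow to 9, so the given flow is not maximum.

Yes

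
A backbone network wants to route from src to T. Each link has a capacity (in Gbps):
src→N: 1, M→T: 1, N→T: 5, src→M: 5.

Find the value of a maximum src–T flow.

2

Augment src→M→T: bottleneck 1. Total 1.
Augment src→N→T: bottleneck 1. Total 2.
No augmenting path remains in the residual graph.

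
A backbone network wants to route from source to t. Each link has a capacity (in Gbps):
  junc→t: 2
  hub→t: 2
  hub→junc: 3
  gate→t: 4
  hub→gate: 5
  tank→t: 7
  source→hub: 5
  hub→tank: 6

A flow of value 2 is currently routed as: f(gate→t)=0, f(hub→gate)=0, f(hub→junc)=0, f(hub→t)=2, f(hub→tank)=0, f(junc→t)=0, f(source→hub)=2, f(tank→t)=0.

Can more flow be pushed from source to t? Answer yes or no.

Residual path source→hub→gate→t has bottleneck 3 > 0.
Pushing 3 along it raises the flow to 5, so the given flow is not maximum.

Yes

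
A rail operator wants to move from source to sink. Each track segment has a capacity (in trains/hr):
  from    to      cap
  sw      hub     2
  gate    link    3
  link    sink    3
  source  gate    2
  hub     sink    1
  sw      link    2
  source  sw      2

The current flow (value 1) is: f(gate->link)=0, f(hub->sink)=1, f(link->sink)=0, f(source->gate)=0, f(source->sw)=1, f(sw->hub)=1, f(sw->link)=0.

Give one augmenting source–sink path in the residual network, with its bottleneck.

Residual along source->sw->link->sink: source->sw: 1, sw->link: 2, link->sink: 3.
Bottleneck = min = 1.

source->sw->link->sink, bottleneck 1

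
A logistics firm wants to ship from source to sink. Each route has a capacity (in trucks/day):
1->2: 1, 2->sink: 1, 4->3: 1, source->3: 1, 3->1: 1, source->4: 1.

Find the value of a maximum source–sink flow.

1

Augment source->3->1->2->sink: bottleneck 1. Total 1.
No augmenting path remains in the residual graph.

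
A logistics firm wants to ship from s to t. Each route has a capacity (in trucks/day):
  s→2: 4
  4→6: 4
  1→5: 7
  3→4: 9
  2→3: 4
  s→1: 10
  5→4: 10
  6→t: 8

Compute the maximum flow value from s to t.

4

Augment s→1→5→4→6→t: bottleneck 4. Total 4.
No augmenting path remains in the residual graph.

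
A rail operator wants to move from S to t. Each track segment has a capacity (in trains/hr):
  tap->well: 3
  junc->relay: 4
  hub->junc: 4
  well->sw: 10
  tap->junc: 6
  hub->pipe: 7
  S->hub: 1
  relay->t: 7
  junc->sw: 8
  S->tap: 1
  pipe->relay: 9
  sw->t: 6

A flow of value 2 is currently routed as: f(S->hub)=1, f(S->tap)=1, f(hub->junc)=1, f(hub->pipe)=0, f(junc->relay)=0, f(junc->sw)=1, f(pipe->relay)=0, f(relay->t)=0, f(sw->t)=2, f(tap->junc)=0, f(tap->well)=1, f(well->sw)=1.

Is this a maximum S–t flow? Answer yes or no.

Residual reachable from S: {S}; t is not reachable.
Saturated cut: S->tap, S->hub with total capacity 2 = current flow value. Flow is maximum.

Yes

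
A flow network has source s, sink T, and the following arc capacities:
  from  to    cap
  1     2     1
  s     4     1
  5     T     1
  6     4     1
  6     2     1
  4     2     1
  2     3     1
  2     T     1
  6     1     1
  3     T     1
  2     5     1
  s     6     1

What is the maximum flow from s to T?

Augment s->6->2->T: bottleneck 1. Total 1.
Augment s->4->2->3->T: bottleneck 1. Total 2.
No augmenting path remains in the residual graph.

2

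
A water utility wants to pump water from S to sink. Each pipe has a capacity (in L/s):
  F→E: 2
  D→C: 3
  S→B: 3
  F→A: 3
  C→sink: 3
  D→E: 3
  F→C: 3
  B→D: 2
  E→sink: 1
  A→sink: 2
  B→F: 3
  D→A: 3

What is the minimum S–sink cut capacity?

3

Max flow = 3 (via 2 augmenting paths).
In the residual at optimum, the set reachable from S is {S}.
Cut edges: S→B (cap 3). Sum = 3.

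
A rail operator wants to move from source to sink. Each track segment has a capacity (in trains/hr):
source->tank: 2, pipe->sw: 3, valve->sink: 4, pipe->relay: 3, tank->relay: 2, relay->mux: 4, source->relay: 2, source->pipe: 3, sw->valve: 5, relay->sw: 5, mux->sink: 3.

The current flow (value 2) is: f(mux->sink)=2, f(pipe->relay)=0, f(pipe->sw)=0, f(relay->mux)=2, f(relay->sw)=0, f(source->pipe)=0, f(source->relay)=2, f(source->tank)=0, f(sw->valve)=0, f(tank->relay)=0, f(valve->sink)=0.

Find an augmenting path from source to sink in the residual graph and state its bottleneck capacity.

Residual along source->tank->relay->mux->sink: source->tank: 2, tank->relay: 2, relay->mux: 2, mux->sink: 1.
Bottleneck = min = 1.

source->tank->relay->mux->sink, bottleneck 1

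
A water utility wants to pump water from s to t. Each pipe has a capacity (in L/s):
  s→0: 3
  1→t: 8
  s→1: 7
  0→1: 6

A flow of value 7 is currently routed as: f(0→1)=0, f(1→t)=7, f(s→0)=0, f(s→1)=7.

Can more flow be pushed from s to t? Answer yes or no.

Yes

Residual path s→0→1→t has bottleneck 1 > 0.
Pushing 1 along it raises the flow to 8, so the given flow is not maximum.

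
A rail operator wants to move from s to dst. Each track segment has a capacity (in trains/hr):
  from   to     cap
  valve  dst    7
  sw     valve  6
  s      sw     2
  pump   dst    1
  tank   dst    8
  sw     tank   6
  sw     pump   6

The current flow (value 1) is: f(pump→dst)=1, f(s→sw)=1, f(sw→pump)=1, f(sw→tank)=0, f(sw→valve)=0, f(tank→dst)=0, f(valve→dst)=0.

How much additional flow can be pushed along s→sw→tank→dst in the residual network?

Residual capacities along the path: s→sw: 1, sw→tank: 6, tank→dst: 8.
Minimum is 1.

1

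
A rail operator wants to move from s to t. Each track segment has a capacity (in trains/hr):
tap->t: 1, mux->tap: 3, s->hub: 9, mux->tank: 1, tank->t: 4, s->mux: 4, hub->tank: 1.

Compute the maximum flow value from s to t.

Augment s->hub->tank->t: bottleneck 1. Total 1.
Augment s->mux->tank->t: bottleneck 1. Total 2.
Augment s->mux->tap->t: bottleneck 1. Total 3.
No augmenting path remains in the residual graph.

3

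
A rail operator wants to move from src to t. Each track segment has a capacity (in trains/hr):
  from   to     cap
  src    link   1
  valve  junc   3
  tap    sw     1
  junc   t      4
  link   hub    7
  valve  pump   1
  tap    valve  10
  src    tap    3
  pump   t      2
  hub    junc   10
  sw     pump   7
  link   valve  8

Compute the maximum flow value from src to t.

4

Augment src->link->hub->junc->t: bottleneck 1. Total 1.
Augment src->tap->valve->junc->t: bottleneck 3. Total 4.
No augmenting path remains in the residual graph.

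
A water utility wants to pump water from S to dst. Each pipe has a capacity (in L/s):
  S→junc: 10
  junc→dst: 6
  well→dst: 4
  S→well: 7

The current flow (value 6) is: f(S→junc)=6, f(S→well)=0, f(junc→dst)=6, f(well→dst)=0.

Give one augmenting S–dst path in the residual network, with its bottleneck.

Residual along S→well→dst: S→well: 7, well→dst: 4.
Bottleneck = min = 4.

S→well→dst, bottleneck 4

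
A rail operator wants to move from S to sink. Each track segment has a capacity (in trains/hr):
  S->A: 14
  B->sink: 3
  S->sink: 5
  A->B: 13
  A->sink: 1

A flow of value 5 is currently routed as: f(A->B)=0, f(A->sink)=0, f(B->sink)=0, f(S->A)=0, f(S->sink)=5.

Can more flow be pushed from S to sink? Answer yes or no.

Residual path S->A->sink has bottleneck 1 > 0.
Pushing 1 along it raises the flow to 6, so the given flow is not maximum.

Yes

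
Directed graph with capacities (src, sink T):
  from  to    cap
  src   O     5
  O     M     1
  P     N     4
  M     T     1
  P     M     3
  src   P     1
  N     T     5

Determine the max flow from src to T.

Augment src→P→N→T: bottleneck 1. Total 1.
Augment src→O→M→T: bottleneck 1. Total 2.
No augmenting path remains in the residual graph.

2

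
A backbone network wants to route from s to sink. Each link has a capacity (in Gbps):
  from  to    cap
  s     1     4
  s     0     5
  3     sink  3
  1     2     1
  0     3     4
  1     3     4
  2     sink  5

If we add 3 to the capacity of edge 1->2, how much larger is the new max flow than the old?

Original max flow = 4.
After raising cap(1->2), augmenting paths through that edge carry 3 more units.
New max flow = 7. Increase = 3.

3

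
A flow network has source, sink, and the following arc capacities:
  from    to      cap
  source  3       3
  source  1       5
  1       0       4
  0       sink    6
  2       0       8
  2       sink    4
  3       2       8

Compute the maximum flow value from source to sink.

Augment source→1→0→sink: bottleneck 4. Total 4.
Augment source→3→2→sink: bottleneck 3. Total 7.
No augmenting path remains in the residual graph.

7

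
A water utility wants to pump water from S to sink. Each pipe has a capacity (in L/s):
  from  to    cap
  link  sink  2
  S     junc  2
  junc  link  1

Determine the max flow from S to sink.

Augment S→junc→link→sink: bottleneck 1. Total 1.
No augmenting path remains in the residual graph.

1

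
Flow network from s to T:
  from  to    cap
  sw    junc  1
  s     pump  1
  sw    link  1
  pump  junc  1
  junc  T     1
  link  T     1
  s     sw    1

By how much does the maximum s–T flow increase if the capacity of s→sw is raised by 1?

0

Original max flow = 2.
Even with extra capacity on s→sw, another cut of capacity 2 remains binding.
New max flow = 2. Increase = 0.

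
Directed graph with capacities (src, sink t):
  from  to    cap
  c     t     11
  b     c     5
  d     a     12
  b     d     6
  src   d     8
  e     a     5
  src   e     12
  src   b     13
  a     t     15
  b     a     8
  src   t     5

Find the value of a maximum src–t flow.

Augment src->t: bottleneck 5. Total 5.
Augment src->b->a->t: bottleneck 8. Total 13.
Augment src->b->c->t: bottleneck 5. Total 18.
Augment src->e->a->t: bottleneck 5. Total 23.
Augment src->d->a->t: bottleneck 2. Total 25.
No augmenting path remains in the residual graph.

25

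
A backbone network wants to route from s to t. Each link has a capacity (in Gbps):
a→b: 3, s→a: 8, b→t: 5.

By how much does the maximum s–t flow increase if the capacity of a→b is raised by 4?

Original max flow = 3.
After raising cap(a→b), augmenting paths through that edge carry 2 more units.
New max flow = 5. Increase = 2.

2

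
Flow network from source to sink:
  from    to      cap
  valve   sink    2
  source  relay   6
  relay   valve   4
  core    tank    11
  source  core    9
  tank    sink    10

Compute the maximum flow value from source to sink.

11

Augment source->relay->valve->sink: bottleneck 2. Total 2.
Augment source->core->tank->sink: bottleneck 9. Total 11.
No augmenting path remains in the residual graph.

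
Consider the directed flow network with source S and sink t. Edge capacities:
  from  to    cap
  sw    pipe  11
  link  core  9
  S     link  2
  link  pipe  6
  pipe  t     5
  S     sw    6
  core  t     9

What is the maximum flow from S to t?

7

Augment S->sw->pipe->t: bottleneck 5. Total 5.
Augment S->link->core->t: bottleneck 2. Total 7.
No augmenting path remains in the residual graph.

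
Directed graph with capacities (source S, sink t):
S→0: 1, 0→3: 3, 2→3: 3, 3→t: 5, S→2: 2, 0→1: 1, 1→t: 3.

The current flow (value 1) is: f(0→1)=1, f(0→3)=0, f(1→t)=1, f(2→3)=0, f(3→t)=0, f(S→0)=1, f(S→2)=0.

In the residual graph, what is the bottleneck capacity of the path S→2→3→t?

2

Residual capacities along the path: S→2: 2, 2→3: 3, 3→t: 5.
Minimum is 2.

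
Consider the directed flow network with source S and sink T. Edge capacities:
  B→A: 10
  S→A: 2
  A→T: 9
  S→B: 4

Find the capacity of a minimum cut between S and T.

Max flow = 6 (via 2 augmenting paths).
In the residual at optimum, the set reachable from S is {S}.
Cut edges: S→B (cap 4), S→A (cap 2). Sum = 6.

6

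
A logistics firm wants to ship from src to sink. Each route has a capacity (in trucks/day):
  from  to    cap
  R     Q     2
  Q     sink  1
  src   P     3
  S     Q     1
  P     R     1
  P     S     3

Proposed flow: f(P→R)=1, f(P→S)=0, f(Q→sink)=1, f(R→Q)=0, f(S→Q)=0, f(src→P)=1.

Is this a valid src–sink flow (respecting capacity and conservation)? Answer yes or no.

Conservation fails at R: inflow 1 ≠ outflow 0.

No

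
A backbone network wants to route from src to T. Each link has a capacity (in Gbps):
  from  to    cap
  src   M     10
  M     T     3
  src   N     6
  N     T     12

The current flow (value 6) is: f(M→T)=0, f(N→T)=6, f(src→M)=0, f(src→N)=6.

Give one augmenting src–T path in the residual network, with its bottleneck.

src→M→T, bottleneck 3

Residual along src→M→T: src→M: 10, M→T: 3.
Bottleneck = min = 3.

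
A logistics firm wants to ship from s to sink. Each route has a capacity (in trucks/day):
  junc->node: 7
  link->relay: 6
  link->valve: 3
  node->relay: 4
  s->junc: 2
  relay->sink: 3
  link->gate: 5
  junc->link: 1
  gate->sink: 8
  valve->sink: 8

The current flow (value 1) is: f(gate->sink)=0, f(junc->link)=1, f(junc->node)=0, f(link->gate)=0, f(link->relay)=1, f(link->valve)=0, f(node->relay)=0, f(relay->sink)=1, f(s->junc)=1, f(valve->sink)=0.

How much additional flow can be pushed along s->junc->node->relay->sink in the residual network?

Residual capacities along the path: s->junc: 1, junc->node: 7, node->relay: 4, relay->sink: 2.
Minimum is 1.

1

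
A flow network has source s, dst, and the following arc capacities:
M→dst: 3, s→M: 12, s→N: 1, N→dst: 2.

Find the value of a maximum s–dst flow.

Augment s→N→dst: bottleneck 1. Total 1.
Augment s→M→dst: bottleneck 3. Total 4.
No augmenting path remains in the residual graph.

4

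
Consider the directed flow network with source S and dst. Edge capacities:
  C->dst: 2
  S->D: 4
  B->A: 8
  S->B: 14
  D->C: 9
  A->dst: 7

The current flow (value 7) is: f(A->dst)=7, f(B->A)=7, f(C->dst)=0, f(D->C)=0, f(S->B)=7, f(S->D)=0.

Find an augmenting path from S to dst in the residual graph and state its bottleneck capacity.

Residual along S->D->C->dst: S->D: 4, D->C: 9, C->dst: 2.
Bottleneck = min = 2.

S->D->C->dst, bottleneck 2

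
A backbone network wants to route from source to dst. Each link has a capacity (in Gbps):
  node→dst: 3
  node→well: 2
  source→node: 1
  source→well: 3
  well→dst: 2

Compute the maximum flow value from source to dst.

Augment source→node→dst: bottleneck 1. Total 1.
Augment source→well→dst: bottleneck 2. Total 3.
No augmenting path remains in the residual graph.

3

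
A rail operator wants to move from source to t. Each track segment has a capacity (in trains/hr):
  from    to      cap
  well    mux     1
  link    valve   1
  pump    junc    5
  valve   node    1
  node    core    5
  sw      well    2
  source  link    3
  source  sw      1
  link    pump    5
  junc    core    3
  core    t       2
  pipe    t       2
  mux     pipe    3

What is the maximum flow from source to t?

3

Augment source->sw->well->mux->pipe->t: bottleneck 1. Total 1.
Augment source->link->pump->junc->core->t: bottleneck 2. Total 3.
No augmenting path remains in the residual graph.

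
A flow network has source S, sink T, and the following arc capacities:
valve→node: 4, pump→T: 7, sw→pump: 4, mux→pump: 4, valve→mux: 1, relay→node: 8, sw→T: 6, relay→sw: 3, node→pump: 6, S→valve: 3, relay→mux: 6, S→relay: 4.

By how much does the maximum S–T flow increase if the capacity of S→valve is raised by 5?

2

Original max flow = 7.
After raising cap(S→valve), augmenting paths through that edge carry 2 more units.
New max flow = 9. Increase = 2.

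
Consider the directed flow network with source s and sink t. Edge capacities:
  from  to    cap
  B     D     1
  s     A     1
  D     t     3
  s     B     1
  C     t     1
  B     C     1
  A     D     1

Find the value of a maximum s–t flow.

2

Augment s→A→D→t: bottleneck 1. Total 1.
Augment s→B→D→t: bottleneck 1. Total 2.
No augmenting path remains in the residual graph.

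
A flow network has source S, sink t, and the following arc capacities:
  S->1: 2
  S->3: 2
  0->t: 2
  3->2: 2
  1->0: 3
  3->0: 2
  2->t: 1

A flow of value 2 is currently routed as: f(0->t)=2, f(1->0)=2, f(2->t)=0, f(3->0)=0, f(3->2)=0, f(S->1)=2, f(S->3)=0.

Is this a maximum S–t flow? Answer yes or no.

No

Residual path S->3->2->t has bottleneck 1 > 0.
Pushing 1 along it raises the flow to 3, so the given flow is not maximum.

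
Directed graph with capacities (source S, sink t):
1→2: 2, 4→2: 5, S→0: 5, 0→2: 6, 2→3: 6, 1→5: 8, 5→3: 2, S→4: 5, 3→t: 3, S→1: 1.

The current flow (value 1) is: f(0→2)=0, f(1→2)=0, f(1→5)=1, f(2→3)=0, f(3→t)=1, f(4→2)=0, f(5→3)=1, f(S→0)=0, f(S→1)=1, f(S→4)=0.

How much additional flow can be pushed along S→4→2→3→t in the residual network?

2

Residual capacities along the path: S→4: 5, 4→2: 5, 2→3: 6, 3→t: 2.
Minimum is 2.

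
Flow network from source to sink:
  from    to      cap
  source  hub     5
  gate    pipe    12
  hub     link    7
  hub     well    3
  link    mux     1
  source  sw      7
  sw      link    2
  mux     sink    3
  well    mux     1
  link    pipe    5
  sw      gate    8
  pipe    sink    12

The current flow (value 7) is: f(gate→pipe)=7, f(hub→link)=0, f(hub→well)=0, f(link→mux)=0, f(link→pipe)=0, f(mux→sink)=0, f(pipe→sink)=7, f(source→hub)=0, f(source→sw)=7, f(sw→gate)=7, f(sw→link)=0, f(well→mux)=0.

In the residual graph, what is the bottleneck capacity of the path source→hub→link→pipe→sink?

Residual capacities along the path: source→hub: 5, hub→link: 7, link→pipe: 5, pipe→sink: 5.
Minimum is 5.

5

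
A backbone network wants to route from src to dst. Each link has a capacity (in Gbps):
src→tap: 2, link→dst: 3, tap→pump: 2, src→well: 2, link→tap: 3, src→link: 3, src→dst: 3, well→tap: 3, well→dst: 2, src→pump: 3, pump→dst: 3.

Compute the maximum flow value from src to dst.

11

Augment src→dst: bottleneck 3. Total 3.
Augment src→well→dst: bottleneck 2. Total 5.
Augment src→link→dst: bottleneck 3. Total 8.
Augment src→pump→dst: bottleneck 3. Total 11.
No augmenting path remains in the residual graph.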